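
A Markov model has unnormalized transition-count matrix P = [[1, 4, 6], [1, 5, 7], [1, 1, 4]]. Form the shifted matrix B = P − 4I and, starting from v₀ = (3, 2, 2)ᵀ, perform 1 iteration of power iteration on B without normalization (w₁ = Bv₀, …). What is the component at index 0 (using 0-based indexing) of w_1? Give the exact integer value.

B = P − 4I has rows (-3, 4, 6); (1, 1, 7); (1, 1, 0)
w1 = Bv₀ = ((-3)·3 + 4·2 + 6·2; 1·3 + 1·2 + 7·2; 1·3 + 1·2 + 0·2) = (11, 19, 5)
Requested component of w1: 11

11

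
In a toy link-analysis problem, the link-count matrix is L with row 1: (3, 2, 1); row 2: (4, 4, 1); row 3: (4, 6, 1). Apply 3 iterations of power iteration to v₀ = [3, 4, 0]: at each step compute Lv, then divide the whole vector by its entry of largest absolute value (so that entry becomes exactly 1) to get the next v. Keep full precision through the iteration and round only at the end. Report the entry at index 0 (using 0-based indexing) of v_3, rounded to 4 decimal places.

Lv0 = (17.00000, 28.00000, 36.00000); divide by 36.00000 → v1 = (0.47222, 0.77778, 1.00000)
Lv1 = (3.97222, 6.00000, 7.55556); divide by 7.55556 → v2 = (0.52574, 0.79412, 1.00000)
Lv2 = (4.16544, 6.27941, 7.86765); divide by 7.86765 → v3 = (0.52944, 0.79813, 1.00000)
Requested entry of v3: 1133/2140 = 0.5294

0.5294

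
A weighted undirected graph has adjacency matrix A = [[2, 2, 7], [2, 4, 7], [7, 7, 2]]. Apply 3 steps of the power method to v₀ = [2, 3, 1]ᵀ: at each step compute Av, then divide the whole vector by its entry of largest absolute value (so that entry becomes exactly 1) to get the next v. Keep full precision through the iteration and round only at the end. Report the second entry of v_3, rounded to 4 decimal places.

Av0 = (17.00000, 23.00000, 37.00000); divide by 37.00000 → v1 = (0.45946, 0.62162, 1.00000)
Av1 = (9.16216, 10.40541, 9.56757); divide by 10.40541 → v2 = (0.88052, 1.00000, 0.91948)
Av2 = (10.19740, 12.19740, 15.00260); divide by 15.00260 → v3 = (0.67971, 0.81302, 1.00000)
Requested entry of v3: 4696/5776 = 0.8130

0.8130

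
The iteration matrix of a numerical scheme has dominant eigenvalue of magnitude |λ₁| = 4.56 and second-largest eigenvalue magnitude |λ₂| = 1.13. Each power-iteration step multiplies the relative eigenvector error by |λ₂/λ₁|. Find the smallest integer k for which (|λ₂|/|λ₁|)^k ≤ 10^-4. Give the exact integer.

|λ₂/λ₁| = 1.13/4.56 = 0.24781
Need k ≥ ln(10^-4) / ln(0.24781) = -9.2103 / -1.3951 ≈ 6.602
Smallest integer k satisfying the bound: 7

7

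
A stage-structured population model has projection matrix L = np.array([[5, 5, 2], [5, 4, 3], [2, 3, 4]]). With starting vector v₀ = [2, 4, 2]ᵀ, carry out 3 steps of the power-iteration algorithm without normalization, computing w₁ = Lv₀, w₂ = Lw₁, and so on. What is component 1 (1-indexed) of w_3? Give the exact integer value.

w1 = Lv₀ = (34, 32, 24)
w2 = Lw1 = (378, 370, 260)
w3 = Lw2 = (4260, 4150, 2906)
The requested component of w3 is 4260.

4260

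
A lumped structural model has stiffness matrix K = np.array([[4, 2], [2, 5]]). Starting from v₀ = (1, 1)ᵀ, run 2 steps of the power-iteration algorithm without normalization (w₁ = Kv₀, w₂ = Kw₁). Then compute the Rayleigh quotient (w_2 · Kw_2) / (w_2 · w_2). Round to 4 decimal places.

w1 = Kv₀ = (6, 7)
w2 = Kw1 = (38, 47)
Kw2 = (246, 311)
w2·Kw2 = 38·246 + 47·311 = 23965; w2·w2 = 38·38 + 47·47 = 3653
λ ≈ 23965/3653 = 6.5604

6.5604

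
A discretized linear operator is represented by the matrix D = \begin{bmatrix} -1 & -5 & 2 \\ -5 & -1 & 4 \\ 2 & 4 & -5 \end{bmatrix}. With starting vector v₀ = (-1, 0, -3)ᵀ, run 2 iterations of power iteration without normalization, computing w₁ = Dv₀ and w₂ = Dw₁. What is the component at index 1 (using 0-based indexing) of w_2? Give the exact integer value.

w1 = Dv₀ = (-5, -7, 13)
w2 = Dw1 = (66, 84, -103)
The requested component of w2 is 84.

84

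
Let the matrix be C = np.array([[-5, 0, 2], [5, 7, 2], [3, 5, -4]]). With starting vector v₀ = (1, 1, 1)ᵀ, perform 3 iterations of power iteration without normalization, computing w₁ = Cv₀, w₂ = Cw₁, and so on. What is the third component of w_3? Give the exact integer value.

w1 = Cv₀ = ((-5)·1 + 0·1 + 2·1; 5·1 + 7·1 + 2·1; 3·1 + 5·1 + (-4)·1) = (-3, 14, 4)
w2 = Cw1 = ((-5)·(-3) + 0·14 + 2·4; 5·(-3) + 7·14 + 2·4; 3·(-3) + 5·14 + (-4)·4) = (23, 91, 45)
w3 = Cw2 = (-25, 842, 344)
The requested component of w3 is 344.

344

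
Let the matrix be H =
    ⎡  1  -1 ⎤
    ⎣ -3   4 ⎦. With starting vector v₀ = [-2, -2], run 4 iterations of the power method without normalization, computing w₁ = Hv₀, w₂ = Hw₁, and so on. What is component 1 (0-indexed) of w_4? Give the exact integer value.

w1 = Hv₀ = (1·(-2) + (-1)·(-2); (-3)·(-2) + 4·(-2)) = (0, -2)
w2 = Hw1 = (1·0 + (-1)·(-2); (-3)·0 + 4·(-2)) = (2, -8)
w3 = Hw2 = (10, -38)
w4 = Hw3 = (48, -182)
The requested component of w4 is -182.

-182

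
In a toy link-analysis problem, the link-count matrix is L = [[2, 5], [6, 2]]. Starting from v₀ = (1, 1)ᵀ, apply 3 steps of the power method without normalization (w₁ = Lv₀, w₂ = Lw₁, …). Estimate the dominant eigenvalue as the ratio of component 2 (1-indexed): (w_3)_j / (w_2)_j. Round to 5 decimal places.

w1 = Lv₀ = (2·1 + 5·1; 6·1 + 2·1) = (7, 8)
w2 = Lw1 = (2·7 + 5·8; 6·7 + 2·8) = (54, 58)
w3 = Lw2 = (398, 440)
Ratio at component: 440 / 58 = 7.58621

λ ≈ 7.58621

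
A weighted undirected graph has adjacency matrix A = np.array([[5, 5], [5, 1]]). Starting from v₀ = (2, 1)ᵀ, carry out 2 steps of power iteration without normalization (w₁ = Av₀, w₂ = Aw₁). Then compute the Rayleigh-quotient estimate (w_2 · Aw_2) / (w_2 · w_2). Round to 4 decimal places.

λ ≈ 8.3839

w1 = Av₀ = (5·2 + 5·1; 5·2 + 1·1) = (15, 11)
w2 = Aw1 = (5·15 + 5·11; 5·15 + 1·11) = (130, 86)
Aw2 = (1080, 736)
w2·Aw2 = 130·1080 + 86·736 = 203696; w2·w2 = 130·130 + 86·86 = 24296
λ ≈ 203696/24296 = 8.3839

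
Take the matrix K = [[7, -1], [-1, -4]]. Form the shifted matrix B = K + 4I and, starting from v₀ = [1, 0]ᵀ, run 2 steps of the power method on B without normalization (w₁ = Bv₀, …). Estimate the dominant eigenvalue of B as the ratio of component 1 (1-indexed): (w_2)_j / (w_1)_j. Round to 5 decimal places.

B = K + 4I has rows (11, -1); (-1, 0)
w1 = Bv₀ = (11, -1)
w2 = Bw1 = (122, -11)
Ratio: 122/11 = 11.09091

μ ≈ 11.09091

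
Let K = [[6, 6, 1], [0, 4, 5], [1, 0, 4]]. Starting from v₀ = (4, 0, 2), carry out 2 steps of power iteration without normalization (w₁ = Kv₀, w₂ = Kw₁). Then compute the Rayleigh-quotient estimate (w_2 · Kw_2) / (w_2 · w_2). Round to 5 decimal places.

w1 = Kv₀ = (6·4 + 6·0 + 1·2; 0·4 + 4·0 + 5·2; 1·4 + 0·0 + 4·2) = (26, 10, 12)
w2 = Kw1 = (6·26 + 6·10 + 1·12; 0·26 + 4·10 + 5·12; 1·26 + 0·10 + 4·12) = (228, 100, 74)
Kw2 = (2042, 770, 524)
w2·Kw2 = 228·2042 + 100·770 + 74·524 = 581352; w2·w2 = 228·228 + 100·100 + 74·74 = 67460
λ ≈ 581352/67460 = 8.61773

λ ≈ 8.61773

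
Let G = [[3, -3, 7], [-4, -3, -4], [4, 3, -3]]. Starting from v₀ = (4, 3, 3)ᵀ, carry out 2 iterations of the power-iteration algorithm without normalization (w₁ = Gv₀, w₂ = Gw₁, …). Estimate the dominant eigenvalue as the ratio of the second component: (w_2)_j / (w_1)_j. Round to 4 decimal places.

λ ≈ 1.3243

w1 = Gv₀ = (24, -37, 16)
w2 = Gw1 = (295, -49, -63)
Ratio at component: -49 / -37 = 1.3243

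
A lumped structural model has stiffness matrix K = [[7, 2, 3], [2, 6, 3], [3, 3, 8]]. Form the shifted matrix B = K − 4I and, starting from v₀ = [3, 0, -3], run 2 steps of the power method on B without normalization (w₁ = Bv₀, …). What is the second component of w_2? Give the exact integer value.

-15

B = K − 4I has rows (3, 2, 3); (2, 2, 3); (3, 3, 4)
w1 = Bv₀ = (0, -3, -3)
w2 = Bw1 = (-15, -15, -21)
Requested component of w2: -15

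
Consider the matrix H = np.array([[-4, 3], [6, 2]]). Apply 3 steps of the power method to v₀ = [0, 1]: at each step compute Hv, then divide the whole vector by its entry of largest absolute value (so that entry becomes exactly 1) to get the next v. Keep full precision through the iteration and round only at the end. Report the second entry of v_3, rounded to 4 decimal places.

Hv0 = (3.00000, 2.00000); divide by 3.00000 → v1 = (1.00000, 0.66667)
Hv1 = (-2.00000, 7.33333); divide by 7.33333 → v2 = (-0.27273, 1.00000)
Hv2 = (4.09091, 0.36364); divide by 4.09091 → v3 = (1.00000, 0.08889)
Requested entry of v3: 8/90 = 0.0889

0.0889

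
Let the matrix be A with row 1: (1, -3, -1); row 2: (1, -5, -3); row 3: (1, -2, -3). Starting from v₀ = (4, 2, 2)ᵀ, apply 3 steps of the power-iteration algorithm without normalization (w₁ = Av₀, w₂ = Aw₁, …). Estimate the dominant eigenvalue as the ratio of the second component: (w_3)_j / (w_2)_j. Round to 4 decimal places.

-6.0270

w1 = Av₀ = (-4, -12, -6)
w2 = Aw1 = (38, 74, 38)
w3 = Aw2 = (-222, -446, -224)
Ratio at component: -446 / 74 = -6.0270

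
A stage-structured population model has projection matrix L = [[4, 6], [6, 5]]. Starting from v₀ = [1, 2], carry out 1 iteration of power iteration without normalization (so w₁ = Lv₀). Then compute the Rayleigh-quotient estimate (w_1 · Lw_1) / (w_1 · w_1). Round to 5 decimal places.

λ ≈ 10.50000

w1 = Lv₀ = (4·1 + 6·2; 6·1 + 5·2) = (16, 16)
Lw1 = (160, 176)
w1·Lw1 = 16·160 + 16·176 = 5376; w1·w1 = 16·16 + 16·16 = 512
λ ≈ 5376/512 = 10.50000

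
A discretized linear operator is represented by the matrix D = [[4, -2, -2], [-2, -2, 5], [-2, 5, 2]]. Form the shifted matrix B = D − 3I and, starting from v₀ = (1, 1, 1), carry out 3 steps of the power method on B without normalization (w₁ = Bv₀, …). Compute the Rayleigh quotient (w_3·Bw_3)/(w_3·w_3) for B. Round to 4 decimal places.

B = D − 3I has rows (1, -2, -2); (-2, -5, 5); (-2, 5, -1)
w1 = Bv₀ = (-3, -2, 2)
w2 = Bw1 = (-3, 26, -6)
w3 = Bw2 = (-43, -154, 142)
Bw3 = (-19, 1566, -826)
w3·Bw3 = -357639; w3·w3 = 45729; μ ≈ -357639/45729 = -7.8208

-7.8208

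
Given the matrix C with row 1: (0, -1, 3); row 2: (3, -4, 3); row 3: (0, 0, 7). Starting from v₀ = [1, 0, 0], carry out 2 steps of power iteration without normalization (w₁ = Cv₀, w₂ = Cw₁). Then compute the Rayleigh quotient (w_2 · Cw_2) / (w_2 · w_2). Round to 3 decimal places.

λ ≈ -3.294

w1 = Cv₀ = (0·1 + (-1)·0 + 3·0; 3·1 + (-4)·0 + 3·0; 0·1 + 0·0 + 7·0) = (0, 3, 0)
w2 = Cw1 = (0·0 + (-1)·3 + 3·0; 3·0 + (-4)·3 + 3·0; 0·0 + 0·3 + 7·0) = (-3, -12, 0)
Cw2 = (12, 39, 0)
w2·Cw2 = (-3)·12 + (-12)·39 + 0·0 = -504; w2·w2 = (-3)·(-3) + (-12)·(-12) + 0·0 = 153
λ ≈ -504/153 = -3.294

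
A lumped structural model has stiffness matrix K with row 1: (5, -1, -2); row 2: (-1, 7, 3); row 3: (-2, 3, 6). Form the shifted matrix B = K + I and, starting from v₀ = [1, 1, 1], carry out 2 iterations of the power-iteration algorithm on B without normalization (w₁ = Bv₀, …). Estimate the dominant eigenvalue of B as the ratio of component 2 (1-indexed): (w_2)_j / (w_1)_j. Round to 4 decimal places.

μ ≈ 10.1000

B = K + I has rows (6, -1, -2); (-1, 8, 3); (-2, 3, 7)
w1 = Bv₀ = (3, 10, 8)
w2 = Bw1 = (-8, 101, 80)
Ratio: 101/10 = 10.1000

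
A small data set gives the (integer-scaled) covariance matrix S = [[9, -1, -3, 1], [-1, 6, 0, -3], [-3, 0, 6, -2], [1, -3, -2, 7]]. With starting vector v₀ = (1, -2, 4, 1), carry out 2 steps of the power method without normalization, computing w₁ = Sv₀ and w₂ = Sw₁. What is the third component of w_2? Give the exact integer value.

102

w1 = Sv₀ = (0, -16, 19, 6)
w2 = Sw1 = (-35, -114, 102, 52)
The requested component of w2 is 102.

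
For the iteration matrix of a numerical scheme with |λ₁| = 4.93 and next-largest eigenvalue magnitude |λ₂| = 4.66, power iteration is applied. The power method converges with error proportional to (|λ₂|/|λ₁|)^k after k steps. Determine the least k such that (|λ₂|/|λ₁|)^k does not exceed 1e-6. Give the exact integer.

|λ₂/λ₁| = 4.66/4.93 = 0.94523
Need k ≥ ln(1e-6) / ln(0.94523) = -13.8155 / -0.0563 ≈ 245.288
Smallest integer k satisfying the bound: 246

246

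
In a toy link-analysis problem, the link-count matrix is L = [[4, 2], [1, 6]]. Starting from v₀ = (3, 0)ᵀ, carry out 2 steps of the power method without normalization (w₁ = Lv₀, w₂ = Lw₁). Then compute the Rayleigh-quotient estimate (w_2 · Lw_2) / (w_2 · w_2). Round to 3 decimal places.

5.745

w1 = Lv₀ = (4·3 + 2·0; 1·3 + 6·0) = (12, 3)
w2 = Lw1 = (4·12 + 2·3; 1·12 + 6·3) = (54, 30)
Lw2 = (276, 234)
w2·Lw2 = 54·276 + 30·234 = 21924; w2·w2 = 54·54 + 30·30 = 3816
λ ≈ 21924/3816 = 5.745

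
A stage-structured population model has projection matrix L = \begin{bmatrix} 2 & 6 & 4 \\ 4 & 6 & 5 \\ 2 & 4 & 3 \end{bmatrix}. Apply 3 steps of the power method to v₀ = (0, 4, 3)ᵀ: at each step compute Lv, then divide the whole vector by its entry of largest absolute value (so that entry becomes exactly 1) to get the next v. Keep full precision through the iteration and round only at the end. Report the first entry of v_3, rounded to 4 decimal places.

0.8189

Lv0 = (36.00000, 39.00000, 25.00000); divide by 39.00000 → v1 = (0.92308, 1.00000, 0.64103)
Lv1 = (10.41026, 12.89744, 7.76923); divide by 12.89744 → v2 = (0.80716, 1.00000, 0.60239)
Lv2 = (10.02386, 12.24056, 7.42147); divide by 12.24056 → v3 = (0.81891, 1.00000, 0.60630)
Requested entry of v3: 5042/6157 = 0.8189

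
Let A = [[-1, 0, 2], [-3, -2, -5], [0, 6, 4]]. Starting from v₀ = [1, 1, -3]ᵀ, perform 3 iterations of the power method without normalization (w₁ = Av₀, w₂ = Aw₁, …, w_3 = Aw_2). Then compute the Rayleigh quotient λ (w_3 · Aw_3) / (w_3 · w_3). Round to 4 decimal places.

λ ≈ 2.1337

w1 = Av₀ = (-7, 10, -6)
w2 = Aw1 = (-5, 31, 36)
w3 = Aw2 = (77, -227, 330)
Aw3 = (583, -1427, -42)
w3·Aw3 = 77·583 + (-227)·(-1427) + 330·(-42) = 354960; w3·w3 = 77·77 + (-227)·(-227) + 330·330 = 166358
λ ≈ 354960/166358 = 2.1337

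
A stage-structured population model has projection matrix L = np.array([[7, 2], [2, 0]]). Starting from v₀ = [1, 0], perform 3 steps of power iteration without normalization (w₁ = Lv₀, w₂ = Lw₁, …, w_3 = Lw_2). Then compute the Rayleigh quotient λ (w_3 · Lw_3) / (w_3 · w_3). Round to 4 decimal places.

λ ≈ 7.5311

w1 = Lv₀ = (7, 2)
w2 = Lw1 = (53, 14)
w3 = Lw2 = (399, 106)
Lw3 = (3005, 798)
w3·Lw3 = 399·3005 + 106·798 = 1283583; w3·w3 = 399·399 + 106·106 = 170437
λ ≈ 1283583/170437 = 7.5311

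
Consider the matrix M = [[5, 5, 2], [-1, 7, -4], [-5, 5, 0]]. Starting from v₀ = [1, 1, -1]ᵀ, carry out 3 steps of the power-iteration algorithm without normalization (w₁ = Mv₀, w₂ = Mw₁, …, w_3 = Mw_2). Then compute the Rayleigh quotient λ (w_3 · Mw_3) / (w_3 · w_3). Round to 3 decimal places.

w1 = Mv₀ = (8, 10, 0)
w2 = Mw1 = (90, 62, 10)
w3 = Mw2 = (780, 304, -140)
Mw3 = (5140, 1908, -2380)
w3·Mw3 = 780·5140 + 304·1908 + (-140)·(-2380) = 4922432; w3·w3 = 780·780 + 304·304 + (-140)·(-140) = 720416
λ ≈ 4922432/720416 = 6.833

λ ≈ 6.833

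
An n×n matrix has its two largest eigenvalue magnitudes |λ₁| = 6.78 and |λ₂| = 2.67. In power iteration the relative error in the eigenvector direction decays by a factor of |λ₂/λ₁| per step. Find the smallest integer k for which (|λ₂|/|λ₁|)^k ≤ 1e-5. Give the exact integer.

13

|λ₂/λ₁| = 2.67/6.78 = 0.39381
Need k ≥ ln(1e-5) / ln(0.39381) = -11.5129 / -0.9319 ≈ 12.354
Smallest integer k satisfying the bound: 13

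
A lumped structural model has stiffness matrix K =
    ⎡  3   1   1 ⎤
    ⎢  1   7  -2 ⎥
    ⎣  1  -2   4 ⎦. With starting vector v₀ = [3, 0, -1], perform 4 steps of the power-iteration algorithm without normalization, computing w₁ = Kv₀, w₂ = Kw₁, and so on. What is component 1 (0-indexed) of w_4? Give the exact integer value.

w1 = Kv₀ = (8, 5, -1)
w2 = Kw1 = (28, 45, -6)
w3 = Kw2 = (123, 355, -86)
w4 = Kw3 = (638, 2780, -931)
The requested component of w4 is 2780.

2780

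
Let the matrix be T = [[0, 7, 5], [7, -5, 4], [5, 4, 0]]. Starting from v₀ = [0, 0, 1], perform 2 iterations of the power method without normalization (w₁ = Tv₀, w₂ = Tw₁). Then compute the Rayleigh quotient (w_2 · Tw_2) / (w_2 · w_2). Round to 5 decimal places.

w1 = Tv₀ = (0·0 + 7·0 + 5·1; 7·0 + (-5)·0 + 4·1; 5·0 + 4·0 + 0·1) = (5, 4, 0)
w2 = Tw1 = (0·5 + 7·4 + 5·0; 7·5 + (-5)·4 + 4·0; 5·5 + 4·4 + 0·0) = (28, 15, 41)
Tw2 = (310, 285, 200)
w2·Tw2 = 28·310 + 15·285 + 41·200 = 21155; w2·w2 = 28·28 + 15·15 + 41·41 = 2690
λ ≈ 21155/2690 = 7.86431

λ ≈ 7.86431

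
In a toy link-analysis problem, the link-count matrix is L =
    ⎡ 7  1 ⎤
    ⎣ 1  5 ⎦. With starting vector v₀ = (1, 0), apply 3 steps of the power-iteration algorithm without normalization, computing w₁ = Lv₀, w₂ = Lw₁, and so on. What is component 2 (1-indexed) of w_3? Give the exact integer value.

110

w1 = Lv₀ = (7·1 + 1·0; 1·1 + 5·0) = (7, 1)
w2 = Lw1 = (7·7 + 1·1; 1·7 + 5·1) = (50, 12)
w3 = Lw2 = (362, 110)
The requested component of w3 is 110.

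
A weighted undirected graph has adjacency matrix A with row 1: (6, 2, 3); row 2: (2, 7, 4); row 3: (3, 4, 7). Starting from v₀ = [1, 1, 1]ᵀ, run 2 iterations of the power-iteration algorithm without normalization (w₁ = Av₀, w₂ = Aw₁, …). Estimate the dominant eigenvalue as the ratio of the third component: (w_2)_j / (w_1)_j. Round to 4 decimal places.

λ ≈ 13.0714

w1 = Av₀ = (11, 13, 14)
w2 = Aw1 = (134, 169, 183)
Ratio at component: 183 / 14 = 13.0714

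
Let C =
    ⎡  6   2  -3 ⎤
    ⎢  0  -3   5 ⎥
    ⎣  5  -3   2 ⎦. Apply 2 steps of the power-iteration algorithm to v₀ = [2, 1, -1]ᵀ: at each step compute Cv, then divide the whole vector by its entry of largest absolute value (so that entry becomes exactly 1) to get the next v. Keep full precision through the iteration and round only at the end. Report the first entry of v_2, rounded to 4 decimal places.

Cv0 = (17.00000, -8.00000, 5.00000); divide by 17.00000 → v1 = (1.00000, -0.47059, 0.29412)
Cv1 = (4.17647, 2.88235, 7.00000); divide by 7.00000 → v2 = (0.59664, 0.41176, 1.00000)
Requested entry of v2: 71/119 = 0.5966

0.5966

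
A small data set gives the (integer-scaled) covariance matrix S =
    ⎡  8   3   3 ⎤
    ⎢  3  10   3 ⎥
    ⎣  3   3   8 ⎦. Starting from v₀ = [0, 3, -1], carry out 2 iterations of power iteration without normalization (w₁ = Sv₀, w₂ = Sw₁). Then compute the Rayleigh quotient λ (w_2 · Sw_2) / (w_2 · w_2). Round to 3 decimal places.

w1 = Sv₀ = (8·0 + 3·3 + 3·(-1); 3·0 + 10·3 + 3·(-1); 3·0 + 3·3 + 8·(-1)) = (6, 27, 1)
w2 = Sw1 = (8·6 + 3·27 + 3·1; 3·6 + 10·27 + 3·1; 3·6 + 3·27 + 8·1) = (132, 291, 107)
Sw2 = (2250, 3627, 2125)
w2·Sw2 = 132·2250 + 291·3627 + 107·2125 = 1579832; w2·w2 = 132·132 + 291·291 + 107·107 = 113554
λ ≈ 1579832/113554 = 13.913

13.913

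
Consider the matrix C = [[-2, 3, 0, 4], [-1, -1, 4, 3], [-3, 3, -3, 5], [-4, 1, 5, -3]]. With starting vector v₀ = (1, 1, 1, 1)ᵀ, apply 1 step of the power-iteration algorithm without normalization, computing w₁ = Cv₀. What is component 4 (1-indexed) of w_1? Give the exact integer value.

-1

w1 = Cv₀ = ((-2)·1 + 3·1 + 0·1 + 4·1; (-1)·1 + (-1)·1 + 4·1 + 3·1; (-3)·1 + 3·1 + (-3)·1 + 5·1; (-4)·1 + 1·1 + 5·1 + (-3)·1) = (5, 5, 2, -1)
The requested component of w1 is -1.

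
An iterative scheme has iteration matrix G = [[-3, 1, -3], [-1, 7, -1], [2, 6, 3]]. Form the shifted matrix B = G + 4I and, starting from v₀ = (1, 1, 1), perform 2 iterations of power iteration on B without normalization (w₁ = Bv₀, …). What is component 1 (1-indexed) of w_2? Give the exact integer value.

B = G + 4I has rows (1, 1, -3); (-1, 11, -1); (2, 6, 7)
w1 = Bv₀ = (1·1 + 1·1 + (-3)·1; (-1)·1 + 11·1 + (-1)·1; 2·1 + 6·1 + 7·1) = (-1, 9, 15)
w2 = Bw1 = (1·(-1) + 1·9 + (-3)·15; (-1)·(-1) + 11·9 + (-1)·15; 2·(-1) + 6·9 + 7·15) = (-37, 85, 157)
Requested component of w2: -37

-37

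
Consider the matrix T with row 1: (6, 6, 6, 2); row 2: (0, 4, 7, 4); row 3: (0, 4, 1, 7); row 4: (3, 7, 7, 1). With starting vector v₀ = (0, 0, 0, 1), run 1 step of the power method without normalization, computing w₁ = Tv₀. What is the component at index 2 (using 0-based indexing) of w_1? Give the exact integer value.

7

w1 = Tv₀ = (6·0 + 6·0 + 6·0 + 2·1; 0·0 + 4·0 + 7·0 + 4·1; 0·0 + 4·0 + 1·0 + 7·1; 3·0 + 7·0 + 7·0 + 1·1) = (2, 4, 7, 1)
The requested component of w1 is 7.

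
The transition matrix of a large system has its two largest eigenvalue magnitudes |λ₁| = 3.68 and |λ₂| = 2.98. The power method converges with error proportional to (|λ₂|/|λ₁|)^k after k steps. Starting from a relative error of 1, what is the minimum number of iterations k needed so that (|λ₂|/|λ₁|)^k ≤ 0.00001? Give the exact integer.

|λ₂/λ₁| = 2.98/3.68 = 0.80978
Need k ≥ ln(0.00001) / ln(0.80978) = -11.5129 / -0.2110 ≈ 54.566
Smallest integer k satisfying the bound: 55

55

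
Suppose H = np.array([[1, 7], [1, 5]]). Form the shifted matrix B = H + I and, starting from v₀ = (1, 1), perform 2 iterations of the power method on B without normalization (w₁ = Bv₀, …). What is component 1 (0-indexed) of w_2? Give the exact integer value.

51

B = H + I has rows (2, 7); (1, 6)
w1 = Bv₀ = (9, 7)
w2 = Bw1 = (67, 51)
Requested component of w2: 51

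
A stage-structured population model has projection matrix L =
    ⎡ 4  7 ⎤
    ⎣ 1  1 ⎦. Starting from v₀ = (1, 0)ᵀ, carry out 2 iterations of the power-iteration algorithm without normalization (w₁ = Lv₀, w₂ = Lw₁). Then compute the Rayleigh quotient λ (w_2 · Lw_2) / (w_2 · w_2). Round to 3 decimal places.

w1 = Lv₀ = (4, 1)
w2 = Lw1 = (23, 5)
Lw2 = (127, 28)
w2·Lw2 = 23·127 + 5·28 = 3061; w2·w2 = 23·23 + 5·5 = 554
λ ≈ 3061/554 = 5.525

λ ≈ 5.525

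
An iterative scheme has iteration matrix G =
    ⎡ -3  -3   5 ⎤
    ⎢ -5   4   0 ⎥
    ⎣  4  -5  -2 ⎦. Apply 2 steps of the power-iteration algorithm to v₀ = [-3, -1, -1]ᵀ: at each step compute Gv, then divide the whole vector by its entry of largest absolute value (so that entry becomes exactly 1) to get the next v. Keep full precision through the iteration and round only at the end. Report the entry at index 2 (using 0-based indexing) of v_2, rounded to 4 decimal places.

Gv0 = (7.00000, 11.00000, -5.00000); divide by 11.00000 → v1 = (0.63636, 1.00000, -0.45455)
Gv1 = (-7.18182, 0.81818, -1.54545); divide by -7.18182 → v2 = (1.00000, -0.11392, 0.21519)
Requested entry of v2: -17/-79 = 0.2152

0.2152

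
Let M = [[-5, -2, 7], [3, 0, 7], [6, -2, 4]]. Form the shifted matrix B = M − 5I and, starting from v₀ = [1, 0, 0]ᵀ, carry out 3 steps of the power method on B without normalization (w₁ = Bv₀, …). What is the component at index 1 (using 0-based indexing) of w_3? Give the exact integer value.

-81

B = M − 5I has rows (-10, -2, 7); (3, -5, 7); (6, -2, -1)
w1 = Bv₀ = ((-10)·1 + (-2)·0 + 7·0; 3·1 + (-5)·0 + 7·0; 6·1 + (-2)·0 + (-1)·0) = (-10, 3, 6)
w2 = Bw1 = ((-10)·(-10) + (-2)·3 + 7·6; 3·(-10) + (-5)·3 + 7·6; 6·(-10) + (-2)·3 + (-1)·6) = (136, -3, -72)
w3 = Bw2 = (-1858, -81, 894)
Requested component of w3: -81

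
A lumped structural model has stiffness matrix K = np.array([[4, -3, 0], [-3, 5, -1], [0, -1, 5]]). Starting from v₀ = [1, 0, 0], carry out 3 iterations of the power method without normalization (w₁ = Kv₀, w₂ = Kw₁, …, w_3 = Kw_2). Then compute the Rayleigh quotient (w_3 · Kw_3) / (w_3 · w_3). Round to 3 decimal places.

λ ≈ 7.709

w1 = Kv₀ = (4, -3, 0)
w2 = Kw1 = (25, -27, 3)
w3 = Kw2 = (181, -213, 42)
Kw3 = (1363, -1650, 423)
w3·Kw3 = 181·1363 + (-213)·(-1650) + 42·423 = 615919; w3·w3 = 181·181 + (-213)·(-213) + 42·42 = 79894
λ ≈ 615919/79894 = 7.709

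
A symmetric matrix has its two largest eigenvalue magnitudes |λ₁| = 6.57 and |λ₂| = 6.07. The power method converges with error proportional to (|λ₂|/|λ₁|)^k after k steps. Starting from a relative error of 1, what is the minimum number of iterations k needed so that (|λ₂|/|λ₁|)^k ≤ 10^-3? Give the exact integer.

|λ₂/λ₁| = 6.07/6.57 = 0.92390
Need k ≥ ln(10^-3) / ln(0.92390) = -6.9078 / -0.0792 ≈ 87.268
Smallest integer k satisfying the bound: 88

88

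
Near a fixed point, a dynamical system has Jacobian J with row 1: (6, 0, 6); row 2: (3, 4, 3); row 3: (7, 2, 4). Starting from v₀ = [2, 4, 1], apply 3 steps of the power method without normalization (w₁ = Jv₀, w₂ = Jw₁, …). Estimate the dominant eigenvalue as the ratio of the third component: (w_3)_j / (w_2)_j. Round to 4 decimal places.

12.2571

w1 = Jv₀ = (6·2 + 0·4 + 6·1; 3·2 + 4·4 + 3·1; 7·2 + 2·4 + 4·1) = (18, 25, 26)
w2 = Jw1 = (6·18 + 0·25 + 6·26; 3·18 + 4·25 + 3·26; 7·18 + 2·25 + 4·26) = (264, 232, 280)
w3 = Jw2 = (3264, 2560, 3432)
Ratio at component: 3432 / 280 = 12.2571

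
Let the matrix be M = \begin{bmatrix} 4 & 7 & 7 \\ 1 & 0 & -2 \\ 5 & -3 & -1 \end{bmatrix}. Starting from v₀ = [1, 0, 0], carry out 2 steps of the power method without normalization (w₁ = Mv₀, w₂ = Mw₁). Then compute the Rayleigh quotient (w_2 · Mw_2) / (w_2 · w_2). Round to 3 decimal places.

5.429

w1 = Mv₀ = (4, 1, 5)
w2 = Mw1 = (58, -6, 12)
Mw2 = (274, 34, 296)
w2·Mw2 = 58·274 + (-6)·34 + 12·296 = 19240; w2·w2 = 58·58 + (-6)·(-6) + 12·12 = 3544
λ ≈ 19240/3544 = 5.429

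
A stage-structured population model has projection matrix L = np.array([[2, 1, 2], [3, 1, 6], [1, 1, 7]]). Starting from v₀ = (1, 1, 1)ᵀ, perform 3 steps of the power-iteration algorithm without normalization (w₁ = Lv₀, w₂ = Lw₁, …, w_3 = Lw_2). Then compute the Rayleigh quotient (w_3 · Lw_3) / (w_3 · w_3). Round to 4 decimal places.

w1 = Lv₀ = (2·1 + 1·1 + 2·1; 3·1 + 1·1 + 6·1; 1·1 + 1·1 + 7·1) = (5, 10, 9)
w2 = Lw1 = (2·5 + 1·10 + 2·9; 3·5 + 1·10 + 6·9; 1·5 + 1·10 + 7·9) = (38, 79, 78)
w3 = Lw2 = (311, 661, 663)
Lw3 = (2609, 5572, 5613)
w3·Lw3 = 311·2609 + 661·5572 + 663·5613 = 8215910; w3·w3 = 311·311 + 661·661 + 663·663 = 973211
λ ≈ 8215910/973211 = 8.4421

λ ≈ 8.4421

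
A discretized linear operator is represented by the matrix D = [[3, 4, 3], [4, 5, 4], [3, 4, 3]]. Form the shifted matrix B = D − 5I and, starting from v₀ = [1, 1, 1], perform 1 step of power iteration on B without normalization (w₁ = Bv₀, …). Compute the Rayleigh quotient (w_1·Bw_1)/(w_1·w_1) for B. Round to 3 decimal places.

B = D − 5I has rows (-2, 4, 3); (4, 0, 4); (3, 4, -2)
w1 = Bv₀ = (5, 8, 5)
Bw1 = (37, 40, 37)
w1·Bw1 = 690; w1·w1 = 114; μ ≈ 690/114 = 6.053

6.053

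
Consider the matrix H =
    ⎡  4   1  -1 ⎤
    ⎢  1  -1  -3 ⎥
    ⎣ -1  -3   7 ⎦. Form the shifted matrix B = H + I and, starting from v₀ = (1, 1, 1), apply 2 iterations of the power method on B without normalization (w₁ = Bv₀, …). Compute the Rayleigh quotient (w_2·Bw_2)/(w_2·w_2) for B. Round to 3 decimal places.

B = H + I has rows (5, 1, -1); (1, 0, -3); (-1, -3, 8)
w1 = Bv₀ = (5, -2, 4)
w2 = Bw1 = (19, -7, 33)
Bw2 = (55, -80, 266)
w2·Bw2 = 10383; w2·w2 = 1499; μ ≈ 10383/1499 = 6.927

6.927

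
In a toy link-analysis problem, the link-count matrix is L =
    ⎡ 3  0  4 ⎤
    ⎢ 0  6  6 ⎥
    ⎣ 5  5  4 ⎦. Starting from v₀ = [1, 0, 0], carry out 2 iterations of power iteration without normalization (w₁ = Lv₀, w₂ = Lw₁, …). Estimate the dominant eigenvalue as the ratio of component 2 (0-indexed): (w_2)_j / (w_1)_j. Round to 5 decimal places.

w1 = Lv₀ = (3, 0, 5)
w2 = Lw1 = (29, 30, 35)
Ratio at component: 35 / 5 = 7.00000

λ ≈ 7.00000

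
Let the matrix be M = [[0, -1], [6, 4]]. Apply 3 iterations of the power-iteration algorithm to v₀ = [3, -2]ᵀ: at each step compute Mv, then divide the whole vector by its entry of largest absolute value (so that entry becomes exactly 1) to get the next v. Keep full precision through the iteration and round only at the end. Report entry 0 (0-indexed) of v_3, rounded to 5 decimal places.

Mv0 = (2.000000, 10.000000); divide by 10.000000 → v1 = (0.200000, 1.000000)
Mv1 = (-1.000000, 5.200000); divide by 5.200000 → v2 = (-0.192308, 1.000000)
Mv2 = (-1.000000, 2.846154); divide by 2.846154 → v3 = (-0.351351, 1.000000)
Requested entry of v3: -52/148 = -0.35135

-0.35135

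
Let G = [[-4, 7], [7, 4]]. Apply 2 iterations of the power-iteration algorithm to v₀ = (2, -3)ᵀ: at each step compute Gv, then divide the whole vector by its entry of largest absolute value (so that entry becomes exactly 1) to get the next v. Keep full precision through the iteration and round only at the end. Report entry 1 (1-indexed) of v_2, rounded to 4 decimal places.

Gv0 = (-29.00000, 2.00000); divide by -29.00000 → v1 = (1.00000, -0.06897)
Gv1 = (-4.48276, 6.72414); divide by 6.72414 → v2 = (-0.66667, 1.00000)
Requested entry of v2: 130/-195 = -0.6667

-0.6667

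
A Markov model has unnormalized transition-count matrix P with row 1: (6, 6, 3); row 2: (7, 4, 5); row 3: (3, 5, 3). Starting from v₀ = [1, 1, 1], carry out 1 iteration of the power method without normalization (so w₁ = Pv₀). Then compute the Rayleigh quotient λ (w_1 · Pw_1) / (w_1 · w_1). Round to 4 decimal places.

w1 = Pv₀ = (6·1 + 6·1 + 3·1; 7·1 + 4·1 + 5·1; 3·1 + 5·1 + 3·1) = (15, 16, 11)
Pw1 = (219, 224, 158)
w1·Pw1 = 15·219 + 16·224 + 11·158 = 8607; w1·w1 = 15·15 + 16·16 + 11·11 = 602
λ ≈ 8607/602 = 14.2973

14.2973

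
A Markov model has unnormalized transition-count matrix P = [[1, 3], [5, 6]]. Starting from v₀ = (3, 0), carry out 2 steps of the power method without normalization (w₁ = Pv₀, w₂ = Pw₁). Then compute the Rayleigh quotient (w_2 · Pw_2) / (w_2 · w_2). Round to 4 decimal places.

w1 = Pv₀ = (3, 15)
w2 = Pw1 = (48, 105)
Pw2 = (363, 870)
w2·Pw2 = 48·363 + 105·870 = 108774; w2·w2 = 48·48 + 105·105 = 13329
λ ≈ 108774/13329 = 8.1607

8.1607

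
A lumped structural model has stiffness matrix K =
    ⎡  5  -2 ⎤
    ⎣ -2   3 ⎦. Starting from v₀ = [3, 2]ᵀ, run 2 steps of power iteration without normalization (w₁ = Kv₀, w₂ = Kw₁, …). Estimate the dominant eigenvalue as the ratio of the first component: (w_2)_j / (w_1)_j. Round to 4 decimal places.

w1 = Kv₀ = (5·3 + (-2)·2; (-2)·3 + 3·2) = (11, 0)
w2 = Kw1 = (5·11 + (-2)·0; (-2)·11 + 3·0) = (55, -22)
Ratio at component: 55 / 11 = 5.0000

λ ≈ 5.0000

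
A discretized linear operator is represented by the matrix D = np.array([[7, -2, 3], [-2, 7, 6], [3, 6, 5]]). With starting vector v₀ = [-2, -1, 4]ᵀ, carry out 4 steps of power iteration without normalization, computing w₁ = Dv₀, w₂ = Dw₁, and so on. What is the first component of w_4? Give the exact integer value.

918

w1 = Dv₀ = (7·(-2) + (-2)·(-1) + 3·4; (-2)·(-2) + 7·(-1) + 6·4; 3·(-2) + 6·(-1) + 5·4) = (0, 21, 8)
w2 = Dw1 = (7·0 + (-2)·21 + 3·8; (-2)·0 + 7·21 + 6·8; 3·0 + 6·21 + 5·8) = (-18, 195, 166)
w3 = Dw2 = (-18, 2397, 1946)
w4 = Dw3 = (918, 28491, 24058)
The requested component of w4 is 918.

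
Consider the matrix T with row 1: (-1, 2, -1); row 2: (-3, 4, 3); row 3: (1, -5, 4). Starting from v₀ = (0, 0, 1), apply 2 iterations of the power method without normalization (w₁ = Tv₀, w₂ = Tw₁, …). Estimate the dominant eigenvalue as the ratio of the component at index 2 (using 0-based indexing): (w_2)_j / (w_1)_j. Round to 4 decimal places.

w1 = Tv₀ = (-1, 3, 4)
w2 = Tw1 = (3, 27, 0)
Ratio at component: 0 / 4 = 0.0000

0.0000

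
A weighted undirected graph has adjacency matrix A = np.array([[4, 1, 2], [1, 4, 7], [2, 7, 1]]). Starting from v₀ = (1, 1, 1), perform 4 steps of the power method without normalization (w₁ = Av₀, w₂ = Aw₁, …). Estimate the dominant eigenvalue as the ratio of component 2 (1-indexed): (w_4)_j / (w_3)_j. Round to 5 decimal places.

λ ≈ 10.30851

w1 = Av₀ = (4·1 + 1·1 + 2·1; 1·1 + 4·1 + 7·1; 2·1 + 7·1 + 1·1) = (7, 12, 10)
w2 = Aw1 = (4·7 + 1·12 + 2·10; 1·7 + 4·12 + 7·10; 2·7 + 7·12 + 1·10) = (60, 125, 108)
w3 = Aw2 = (581, 1316, 1103)
w4 = Aw3 = (5846, 13566, 11477)
Ratio at component: 13566 / 1316 = 10.30851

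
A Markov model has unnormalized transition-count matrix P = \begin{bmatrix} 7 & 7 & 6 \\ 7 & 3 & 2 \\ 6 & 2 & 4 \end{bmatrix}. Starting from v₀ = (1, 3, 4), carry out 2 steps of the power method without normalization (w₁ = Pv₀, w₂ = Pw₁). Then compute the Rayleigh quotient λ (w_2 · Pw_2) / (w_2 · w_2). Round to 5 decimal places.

w1 = Pv₀ = (7·1 + 7·3 + 6·4; 7·1 + 3·3 + 2·4; 6·1 + 2·3 + 4·4) = (52, 24, 28)
w2 = Pw1 = (7·52 + 7·24 + 6·28; 7·52 + 3·24 + 2·28; 6·52 + 2·24 + 4·28) = (700, 492, 472)
Pw2 = (11176, 7320, 7072)
w2·Pw2 = 700·11176 + 492·7320 + 472·7072 = 14762624; w2·w2 = 700·700 + 492·492 + 472·472 = 954848
λ ≈ 14762624/954848 = 15.46071

15.46071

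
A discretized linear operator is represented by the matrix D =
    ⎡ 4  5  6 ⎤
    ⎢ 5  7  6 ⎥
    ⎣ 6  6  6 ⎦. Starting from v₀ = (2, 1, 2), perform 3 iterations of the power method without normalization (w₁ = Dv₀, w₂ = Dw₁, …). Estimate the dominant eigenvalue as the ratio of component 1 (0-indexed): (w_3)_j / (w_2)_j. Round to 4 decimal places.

w1 = Dv₀ = (25, 29, 30)
w2 = Dw1 = (425, 508, 504)
w3 = Dw2 = (7264, 8705, 8622)
Ratio at component: 8705 / 508 = 17.1358

17.1358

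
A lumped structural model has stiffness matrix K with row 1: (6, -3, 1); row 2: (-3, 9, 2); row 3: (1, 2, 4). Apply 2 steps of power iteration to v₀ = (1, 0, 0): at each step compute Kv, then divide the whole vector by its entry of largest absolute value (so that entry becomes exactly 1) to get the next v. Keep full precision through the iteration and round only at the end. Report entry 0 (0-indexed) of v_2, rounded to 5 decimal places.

Kv0 = (6.000000, -3.000000, 1.000000); divide by 6.000000 → v1 = (1.000000, -0.500000, 0.166667)
Kv1 = (7.666667, -7.166667, 0.666667); divide by 7.666667 → v2 = (1.000000, -0.934783, 0.086957)
Requested entry of v2: 46/46 = 1.00000

1.00000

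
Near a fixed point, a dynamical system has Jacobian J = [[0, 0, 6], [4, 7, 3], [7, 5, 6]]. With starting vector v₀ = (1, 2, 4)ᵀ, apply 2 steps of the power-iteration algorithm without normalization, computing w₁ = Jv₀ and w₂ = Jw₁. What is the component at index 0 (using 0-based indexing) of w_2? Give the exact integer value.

w1 = Jv₀ = (24, 30, 41)
w2 = Jw1 = (246, 429, 564)
The requested component of w2 is 246.

246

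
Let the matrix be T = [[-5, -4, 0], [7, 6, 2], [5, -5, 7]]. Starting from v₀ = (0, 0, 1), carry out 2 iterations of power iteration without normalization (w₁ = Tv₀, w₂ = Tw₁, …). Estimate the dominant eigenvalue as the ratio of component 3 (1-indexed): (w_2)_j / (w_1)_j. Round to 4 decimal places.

w1 = Tv₀ = (0, 2, 7)
w2 = Tw1 = (-8, 26, 39)
Ratio at component: 39 / 7 = 5.5714

5.5714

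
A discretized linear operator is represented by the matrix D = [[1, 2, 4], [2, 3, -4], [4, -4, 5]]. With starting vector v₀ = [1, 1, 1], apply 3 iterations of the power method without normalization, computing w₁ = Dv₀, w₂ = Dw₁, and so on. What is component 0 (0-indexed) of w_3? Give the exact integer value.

w1 = Dv₀ = (1·1 + 2·1 + 4·1; 2·1 + 3·1 + (-4)·1; 4·1 + (-4)·1 + 5·1) = (7, 1, 5)
w2 = Dw1 = (1·7 + 2·1 + 4·5; 2·7 + 3·1 + (-4)·5; 4·7 + (-4)·1 + 5·5) = (29, -3, 49)
w3 = Dw2 = (219, -147, 373)
The requested component of w3 is 219.

219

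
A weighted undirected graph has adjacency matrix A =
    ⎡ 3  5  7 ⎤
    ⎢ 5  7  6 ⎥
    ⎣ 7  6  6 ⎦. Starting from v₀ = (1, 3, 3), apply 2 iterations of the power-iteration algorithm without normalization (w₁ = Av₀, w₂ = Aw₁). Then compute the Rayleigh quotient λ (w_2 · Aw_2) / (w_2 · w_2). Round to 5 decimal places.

w1 = Av₀ = (3·1 + 5·3 + 7·3; 5·1 + 7·3 + 6·3; 7·1 + 6·3 + 6·3) = (39, 44, 43)
w2 = Aw1 = (3·39 + 5·44 + 7·43; 5·39 + 7·44 + 6·43; 7·39 + 6·44 + 6·43) = (638, 761, 795)
Aw2 = (11284, 13287, 13802)
w2·Aw2 = 638·11284 + 761·13287 + 795·13802 = 28283189; w2·w2 = 638·638 + 761·761 + 795·795 = 1618190
λ ≈ 28283189/1618190 = 17.47829

17.47829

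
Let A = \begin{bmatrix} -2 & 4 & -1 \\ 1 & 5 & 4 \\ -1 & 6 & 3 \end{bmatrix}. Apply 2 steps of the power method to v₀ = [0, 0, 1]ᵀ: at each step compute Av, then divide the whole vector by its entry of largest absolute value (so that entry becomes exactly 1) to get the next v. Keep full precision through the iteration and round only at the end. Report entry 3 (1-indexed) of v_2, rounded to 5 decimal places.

Av0 = (-1.000000, 4.000000, 3.000000); divide by 4.000000 → v1 = (-0.250000, 1.000000, 0.750000)
Av1 = (3.750000, 7.750000, 8.500000); divide by 8.500000 → v2 = (0.441176, 0.911765, 1.000000)
Requested entry of v2: 34/34 = 1.00000

1.00000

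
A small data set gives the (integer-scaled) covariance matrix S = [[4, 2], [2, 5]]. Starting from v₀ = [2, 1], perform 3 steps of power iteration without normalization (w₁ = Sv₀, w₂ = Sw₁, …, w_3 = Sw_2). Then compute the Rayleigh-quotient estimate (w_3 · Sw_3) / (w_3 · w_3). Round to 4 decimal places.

w1 = Sv₀ = (4·2 + 2·1; 2·2 + 5·1) = (10, 9)
w2 = Sw1 = (4·10 + 2·9; 2·10 + 5·9) = (58, 65)
w3 = Sw2 = (362, 441)
Sw3 = (2330, 2929)
w3·Sw3 = 362·2330 + 441·2929 = 2135149; w3·w3 = 362·362 + 441·441 = 325525
λ ≈ 2135149/325525 = 6.5591

6.5591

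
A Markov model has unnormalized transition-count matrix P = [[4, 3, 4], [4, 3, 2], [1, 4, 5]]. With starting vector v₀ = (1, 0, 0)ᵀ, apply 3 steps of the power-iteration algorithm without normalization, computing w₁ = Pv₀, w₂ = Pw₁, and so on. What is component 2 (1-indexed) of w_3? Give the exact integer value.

w1 = Pv₀ = (4·1 + 3·0 + 4·0; 4·1 + 3·0 + 2·0; 1·1 + 4·0 + 5·0) = (4, 4, 1)
w2 = Pw1 = (4·4 + 3·4 + 4·1; 4·4 + 3·4 + 2·1; 1·4 + 4·4 + 5·1) = (32, 30, 25)
w3 = Pw2 = (318, 268, 277)
The requested component of w3 is 268.

268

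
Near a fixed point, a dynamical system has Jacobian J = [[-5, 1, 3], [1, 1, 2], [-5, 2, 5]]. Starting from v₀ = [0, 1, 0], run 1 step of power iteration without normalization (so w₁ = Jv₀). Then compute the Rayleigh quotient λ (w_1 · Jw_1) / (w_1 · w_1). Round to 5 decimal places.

w1 = Jv₀ = ((-5)·0 + 1·1 + 3·0; 1·0 + 1·1 + 2·0; (-5)·0 + 2·1 + 5·0) = (1, 1, 2)
Jw1 = (2, 6, 7)
w1·Jw1 = 1·2 + 1·6 + 2·7 = 22; w1·w1 = 1·1 + 1·1 + 2·2 = 6
λ ≈ 22/6 = 3.66667

3.66667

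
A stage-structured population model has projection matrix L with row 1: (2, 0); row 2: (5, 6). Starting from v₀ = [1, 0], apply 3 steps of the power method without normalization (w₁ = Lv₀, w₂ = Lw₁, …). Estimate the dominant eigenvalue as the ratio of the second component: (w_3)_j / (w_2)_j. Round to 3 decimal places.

w1 = Lv₀ = (2·1 + 0·0; 5·1 + 6·0) = (2, 5)
w2 = Lw1 = (2·2 + 0·5; 5·2 + 6·5) = (4, 40)
w3 = Lw2 = (8, 260)
Ratio at component: 260 / 40 = 6.500

λ ≈ 6.500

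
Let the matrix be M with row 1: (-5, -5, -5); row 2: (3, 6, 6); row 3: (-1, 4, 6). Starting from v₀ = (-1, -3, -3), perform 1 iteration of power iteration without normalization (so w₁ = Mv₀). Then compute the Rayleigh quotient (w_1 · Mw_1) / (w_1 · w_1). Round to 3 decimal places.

7.855

w1 = Mv₀ = ((-5)·(-1) + (-5)·(-3) + (-5)·(-3); 3·(-1) + 6·(-3) + 6·(-3); (-1)·(-1) + 4·(-3) + 6·(-3)) = (35, -39, -29)
Mw1 = (165, -303, -365)
w1·Mw1 = 35·165 + (-39)·(-303) + (-29)·(-365) = 28177; w1·w1 = 35·35 + (-39)·(-39) + (-29)·(-29) = 3587
λ ≈ 28177/3587 = 7.855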